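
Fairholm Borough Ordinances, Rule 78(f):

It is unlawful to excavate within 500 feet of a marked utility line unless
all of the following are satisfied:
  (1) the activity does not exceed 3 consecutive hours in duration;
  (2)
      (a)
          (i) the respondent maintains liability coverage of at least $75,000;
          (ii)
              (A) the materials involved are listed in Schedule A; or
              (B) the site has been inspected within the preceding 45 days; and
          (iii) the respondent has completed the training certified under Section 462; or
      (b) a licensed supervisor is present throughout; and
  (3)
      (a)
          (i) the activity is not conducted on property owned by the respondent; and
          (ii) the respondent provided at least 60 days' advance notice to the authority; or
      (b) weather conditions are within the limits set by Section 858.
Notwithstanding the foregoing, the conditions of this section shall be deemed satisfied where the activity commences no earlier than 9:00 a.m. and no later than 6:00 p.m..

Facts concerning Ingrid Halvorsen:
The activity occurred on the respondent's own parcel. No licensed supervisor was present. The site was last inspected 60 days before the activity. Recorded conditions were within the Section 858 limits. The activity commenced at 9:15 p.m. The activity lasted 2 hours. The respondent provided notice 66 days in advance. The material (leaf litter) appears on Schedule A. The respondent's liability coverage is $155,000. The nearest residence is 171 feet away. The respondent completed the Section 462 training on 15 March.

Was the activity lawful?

Yes — lawful.

(1) ≤ 3 hrs duration — met.
(i) coverage ≥ $75,000 — met.
(A) Schedule A material — met.
(B) site inspected — not met.
(ii) = T OR F = true.
(iii) training certified — satisfied.
So (a) is satisfied (T AND T AND T).
(b) supervisor present — not met.
(2): T OR F → true.
(i) not (own property) — not met.
(ii) ≥60 days' notice — met.
(a): F AND T → false.
(b) weather ok — satisfied.
So (3) is satisfied (F OR T).
Overall = T AND T AND T = true.
Exception (start within hours) — not satisfied.
Result: main true OR exception false → true.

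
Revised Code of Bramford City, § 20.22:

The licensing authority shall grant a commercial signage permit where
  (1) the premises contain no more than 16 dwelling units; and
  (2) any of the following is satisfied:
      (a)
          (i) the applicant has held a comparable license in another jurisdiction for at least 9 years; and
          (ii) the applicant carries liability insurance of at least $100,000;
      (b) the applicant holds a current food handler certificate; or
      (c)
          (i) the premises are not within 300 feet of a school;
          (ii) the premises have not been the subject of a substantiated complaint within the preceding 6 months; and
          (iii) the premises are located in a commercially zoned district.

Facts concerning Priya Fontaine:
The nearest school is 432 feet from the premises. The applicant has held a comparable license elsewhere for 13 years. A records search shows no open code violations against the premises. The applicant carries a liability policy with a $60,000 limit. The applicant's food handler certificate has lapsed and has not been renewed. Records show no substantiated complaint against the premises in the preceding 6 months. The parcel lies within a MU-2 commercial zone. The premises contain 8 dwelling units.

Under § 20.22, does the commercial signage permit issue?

(1) ≤ 16 units — met.
(i) prior license ≥ 9 yr — holds.
(ii) insurance ≥ $100,000 — fails.
So (a) is not satisfied (T AND F).
(b) food handler cert. — fails.
(i) ≥300 ft from school — satisfied.
(ii) no complaint in 6 mo. — holds.
(iii) commercially zoned — met.
(c): T AND T AND T → true.
(2): F OR F OR T → true.
Overall: T AND T → true.

Yes — granted.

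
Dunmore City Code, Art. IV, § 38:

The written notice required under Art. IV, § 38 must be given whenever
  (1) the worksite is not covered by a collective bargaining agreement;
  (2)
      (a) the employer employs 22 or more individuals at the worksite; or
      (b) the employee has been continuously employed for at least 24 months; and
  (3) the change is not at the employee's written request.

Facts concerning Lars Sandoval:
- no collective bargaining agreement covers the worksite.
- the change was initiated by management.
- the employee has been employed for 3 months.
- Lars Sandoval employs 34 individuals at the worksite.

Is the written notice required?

(1) no CBA — holds.
(a) ≥ 22 at site — satisfied.
(b) tenure ≥ 24 mo. — fails.
So (2) is satisfied (T OR F).
(3) not employee-requested — met.
Overall: T AND T AND T → true.

Yes — required.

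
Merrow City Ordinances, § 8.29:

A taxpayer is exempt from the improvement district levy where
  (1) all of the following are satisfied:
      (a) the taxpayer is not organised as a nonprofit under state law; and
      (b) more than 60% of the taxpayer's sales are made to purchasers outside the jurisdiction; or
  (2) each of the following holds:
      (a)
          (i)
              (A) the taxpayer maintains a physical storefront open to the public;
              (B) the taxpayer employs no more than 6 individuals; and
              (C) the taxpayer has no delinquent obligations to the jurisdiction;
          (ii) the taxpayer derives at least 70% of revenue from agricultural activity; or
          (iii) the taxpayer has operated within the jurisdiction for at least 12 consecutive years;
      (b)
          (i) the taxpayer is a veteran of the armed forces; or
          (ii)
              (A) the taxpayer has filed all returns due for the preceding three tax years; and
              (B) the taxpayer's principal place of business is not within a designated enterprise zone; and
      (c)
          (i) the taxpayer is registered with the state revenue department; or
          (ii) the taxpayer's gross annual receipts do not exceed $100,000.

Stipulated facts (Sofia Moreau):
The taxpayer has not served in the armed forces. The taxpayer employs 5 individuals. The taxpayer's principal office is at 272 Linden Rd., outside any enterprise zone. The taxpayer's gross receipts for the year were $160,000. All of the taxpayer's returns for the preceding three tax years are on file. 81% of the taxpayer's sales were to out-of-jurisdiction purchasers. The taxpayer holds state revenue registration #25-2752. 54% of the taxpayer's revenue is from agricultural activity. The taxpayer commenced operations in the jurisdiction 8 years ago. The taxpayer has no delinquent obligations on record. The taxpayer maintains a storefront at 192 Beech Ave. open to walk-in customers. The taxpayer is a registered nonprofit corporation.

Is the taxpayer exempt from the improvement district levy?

Yes — exempt.

(a) not (nonprofit) — fails.
(b) >60% out-of-jur. sales — met.
(1): F AND T → false.
(A) has storefront — holds.
(B) ≤ 6 employees — met.
(C) no delinquency — met.
(i) = T AND T AND T = true.
(ii) ≥70% agricultural — fails.
(iii) ≥ 12 yrs in jurisdiction — not satisfied.
(a): T OR F OR F → true.
(i) veteran — fails.
(A) returns current — met.
(B) not (in enterprise zone) — holds.
(ii) = T AND T = true.
So (b) is satisfied (F OR T).
(i) state-registered — holds.
(ii) receipts ≤ $100,000 — not met.
So (c) is satisfied (T OR F).
So (2) is satisfied (T AND T AND T).
So Overall is satisfied (F OR T).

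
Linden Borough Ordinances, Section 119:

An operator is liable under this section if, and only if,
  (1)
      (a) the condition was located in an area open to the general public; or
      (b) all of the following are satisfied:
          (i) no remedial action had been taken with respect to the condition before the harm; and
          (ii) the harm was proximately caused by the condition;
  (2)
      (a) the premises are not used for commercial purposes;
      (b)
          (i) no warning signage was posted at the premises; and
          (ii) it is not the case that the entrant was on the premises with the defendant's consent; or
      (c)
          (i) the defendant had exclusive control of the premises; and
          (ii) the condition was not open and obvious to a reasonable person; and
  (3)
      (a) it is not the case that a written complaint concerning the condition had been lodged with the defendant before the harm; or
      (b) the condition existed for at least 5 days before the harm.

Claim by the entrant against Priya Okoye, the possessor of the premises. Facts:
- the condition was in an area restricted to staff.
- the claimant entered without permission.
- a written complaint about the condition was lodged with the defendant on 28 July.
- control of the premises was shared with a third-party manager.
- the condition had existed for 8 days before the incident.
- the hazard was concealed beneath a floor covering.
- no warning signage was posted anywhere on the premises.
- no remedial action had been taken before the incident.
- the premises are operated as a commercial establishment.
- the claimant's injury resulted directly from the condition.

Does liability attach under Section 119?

Yes — liable.

(a) public area — not met.
(i) no remedial action — met.
(ii) proximate cause — holds.
So (b) is satisfied (T AND T).
(1) = F OR T = true.
(a) not (commercial use) — not met.
(i) no signage posted — holds.
(ii) not (consent to enter) — satisfied.
(b) = T AND T = true.
(i) exclusive control — fails.
(ii) not open/obvious — holds.
So (c) is not satisfied (F AND T).
(2): F OR T OR F → true.
(a) not (complaint lodged) — fails.
(b) condition ≥5 days old — satisfied.
So (3) is satisfied (F OR T).
Overall: T AND T AND T → true.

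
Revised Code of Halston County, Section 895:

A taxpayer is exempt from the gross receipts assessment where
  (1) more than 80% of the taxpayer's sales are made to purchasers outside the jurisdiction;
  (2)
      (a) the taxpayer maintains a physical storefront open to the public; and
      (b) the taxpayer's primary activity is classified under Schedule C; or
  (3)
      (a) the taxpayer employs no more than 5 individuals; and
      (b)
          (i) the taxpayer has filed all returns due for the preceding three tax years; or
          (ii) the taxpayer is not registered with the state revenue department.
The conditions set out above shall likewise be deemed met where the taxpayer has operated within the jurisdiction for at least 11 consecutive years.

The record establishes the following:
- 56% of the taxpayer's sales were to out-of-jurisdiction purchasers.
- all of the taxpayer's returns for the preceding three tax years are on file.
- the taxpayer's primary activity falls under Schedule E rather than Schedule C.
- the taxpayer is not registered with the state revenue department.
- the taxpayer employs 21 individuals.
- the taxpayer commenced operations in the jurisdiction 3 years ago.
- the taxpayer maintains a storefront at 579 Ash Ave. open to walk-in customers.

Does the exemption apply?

No — not exempt.

(1) >80% out-of-jur. sales — fails.
(a) has storefront — met.
(b) Schedule C activity — not satisfied.
So (2) is not satisfied (T AND F).
(a) ≤ 5 employees — fails.
(i) returns current — satisfied.
(ii) not (state-registered) — met.
(b): T OR T → true.
(3): F AND T → false.
Overall: F OR F OR F → false.
Exception (≥ 11 yrs in jurisdiction) — not satisfied.
Result: main false OR exception false → false.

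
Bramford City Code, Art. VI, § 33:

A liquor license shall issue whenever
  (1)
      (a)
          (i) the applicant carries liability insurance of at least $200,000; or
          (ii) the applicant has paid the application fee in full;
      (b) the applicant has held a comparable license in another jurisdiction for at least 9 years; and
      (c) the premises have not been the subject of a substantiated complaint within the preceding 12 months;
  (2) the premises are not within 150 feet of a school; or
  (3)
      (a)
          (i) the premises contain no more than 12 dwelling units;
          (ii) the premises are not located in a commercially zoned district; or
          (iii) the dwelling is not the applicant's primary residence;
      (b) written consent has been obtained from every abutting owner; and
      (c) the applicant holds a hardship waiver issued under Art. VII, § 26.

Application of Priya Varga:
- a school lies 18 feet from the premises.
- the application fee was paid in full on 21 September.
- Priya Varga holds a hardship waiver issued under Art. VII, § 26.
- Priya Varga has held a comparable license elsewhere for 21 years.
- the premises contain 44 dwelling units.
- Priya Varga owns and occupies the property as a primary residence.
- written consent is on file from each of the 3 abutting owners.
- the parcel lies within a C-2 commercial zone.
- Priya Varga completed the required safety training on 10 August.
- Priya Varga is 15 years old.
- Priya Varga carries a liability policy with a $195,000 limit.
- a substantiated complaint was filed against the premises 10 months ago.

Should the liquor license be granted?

(i) insurance ≥ $200,000 — not satisfied.
(ii) fee paid — holds.
So (a) is satisfied (F OR T).
(b) prior license ≥ 9 yr — met.
(c) no complaint in 12 mo. — not met.
(1) = T AND T AND F = false.
(2) ≥150 ft from school — not met.
(i) ≤ 12 units — fails.
(ii) not (commercially zoned) — fails.
(iii) not (primary residence) — fails.
So (a) is not satisfied (F OR F OR F).
(b) all abutters consent — holds.
(c) hardship waiver — satisfied.
So (3) is not satisfied (F AND T AND T).
Overall: F OR F OR F → false.

No — denied.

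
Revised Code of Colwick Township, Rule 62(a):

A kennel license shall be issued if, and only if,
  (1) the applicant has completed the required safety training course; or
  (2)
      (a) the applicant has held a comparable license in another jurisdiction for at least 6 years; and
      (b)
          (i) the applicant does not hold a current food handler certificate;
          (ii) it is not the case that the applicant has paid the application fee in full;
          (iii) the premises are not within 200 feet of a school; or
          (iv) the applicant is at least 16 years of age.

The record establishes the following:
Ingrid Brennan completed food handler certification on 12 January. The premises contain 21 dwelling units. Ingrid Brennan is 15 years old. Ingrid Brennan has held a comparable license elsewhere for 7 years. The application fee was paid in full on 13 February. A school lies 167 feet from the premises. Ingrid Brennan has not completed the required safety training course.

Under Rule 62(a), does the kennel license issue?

(1) safety training — not satisfied.
(a) prior license ≥ 6 yr — satisfied.
(i) not (food handler cert.) — fails.
(ii) not (fee paid) — not satisfied.
(iii) ≥200 ft from school — not met.
(iv) age ≥ 16 — fails.
(b): F OR F OR F OR F → false.
So (2) is not satisfied (T AND F).
So Overall is not satisfied (F OR F).

No — denied.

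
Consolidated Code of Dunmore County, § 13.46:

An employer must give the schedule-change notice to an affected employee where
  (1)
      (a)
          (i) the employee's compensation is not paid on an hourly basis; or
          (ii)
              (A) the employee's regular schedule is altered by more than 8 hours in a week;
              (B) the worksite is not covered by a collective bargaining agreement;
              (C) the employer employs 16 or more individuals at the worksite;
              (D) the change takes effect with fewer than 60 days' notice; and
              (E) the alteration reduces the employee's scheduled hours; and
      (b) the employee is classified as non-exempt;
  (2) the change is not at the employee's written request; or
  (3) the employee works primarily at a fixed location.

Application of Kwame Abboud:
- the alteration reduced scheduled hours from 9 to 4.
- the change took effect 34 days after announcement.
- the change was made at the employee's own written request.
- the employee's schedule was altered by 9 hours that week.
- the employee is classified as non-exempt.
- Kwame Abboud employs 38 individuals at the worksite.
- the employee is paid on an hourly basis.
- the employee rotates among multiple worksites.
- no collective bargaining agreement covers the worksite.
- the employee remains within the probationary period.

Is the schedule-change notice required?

(i) not (hourly-paid) — not satisfied.
(A) schedule shift > 8h — met.
(B) no CBA — met.
(C) ≥ 16 at site — holds.
(D) < 60 days' notice — satisfied.
(E) hours reduced — met.
(ii) = T AND T AND T AND T AND T = true.
(a) = F OR T = true.
(b) non-exempt — satisfied.
So (1) is satisfied (T AND T).
(2) not employee-requested — fails.
(3) fixed location — fails.
So Overall is satisfied (T OR F OR F).

Yes — required.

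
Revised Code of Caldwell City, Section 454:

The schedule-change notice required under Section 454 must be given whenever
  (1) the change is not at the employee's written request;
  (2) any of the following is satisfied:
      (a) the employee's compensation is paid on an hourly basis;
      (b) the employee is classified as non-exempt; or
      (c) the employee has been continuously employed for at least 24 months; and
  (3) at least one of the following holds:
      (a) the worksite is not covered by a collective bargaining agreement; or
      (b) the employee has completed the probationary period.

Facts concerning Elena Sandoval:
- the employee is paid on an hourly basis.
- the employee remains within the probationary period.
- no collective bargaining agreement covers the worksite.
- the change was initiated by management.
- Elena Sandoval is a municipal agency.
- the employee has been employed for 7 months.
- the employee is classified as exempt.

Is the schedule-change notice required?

(1) not employee-requested — met.
(a) hourly-paid — satisfied.
(b) non-exempt — not satisfied.
(c) tenure ≥ 24 mo. — fails.
(2) = T OR F OR F = true.
(a) no CBA — met.
(b) past probation — not met.
(3) = T OR F = true.
Overall: T AND T AND T → true.

Yes — required.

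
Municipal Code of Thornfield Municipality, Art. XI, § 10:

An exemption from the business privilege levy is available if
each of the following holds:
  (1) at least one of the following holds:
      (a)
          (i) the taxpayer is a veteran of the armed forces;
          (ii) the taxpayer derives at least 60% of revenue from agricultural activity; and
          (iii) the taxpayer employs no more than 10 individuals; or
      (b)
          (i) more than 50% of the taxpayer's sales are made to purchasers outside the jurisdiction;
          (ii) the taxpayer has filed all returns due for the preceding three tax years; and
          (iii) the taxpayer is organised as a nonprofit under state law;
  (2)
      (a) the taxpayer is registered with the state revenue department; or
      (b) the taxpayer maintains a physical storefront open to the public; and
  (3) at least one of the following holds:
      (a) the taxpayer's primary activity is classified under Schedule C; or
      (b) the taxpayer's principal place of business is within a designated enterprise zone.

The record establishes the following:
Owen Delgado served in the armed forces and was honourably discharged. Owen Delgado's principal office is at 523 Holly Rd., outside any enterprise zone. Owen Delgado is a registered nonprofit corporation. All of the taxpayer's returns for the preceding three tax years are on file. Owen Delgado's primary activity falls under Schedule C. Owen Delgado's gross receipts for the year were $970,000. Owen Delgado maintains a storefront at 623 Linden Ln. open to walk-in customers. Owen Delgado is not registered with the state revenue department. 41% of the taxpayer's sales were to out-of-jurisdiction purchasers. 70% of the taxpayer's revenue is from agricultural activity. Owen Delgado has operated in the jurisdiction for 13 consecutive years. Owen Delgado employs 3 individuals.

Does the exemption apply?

(i) veteran — met.
(ii) ≥60% agricultural — holds.
(iii) ≤ 10 employees — holds.
So (a) is satisfied (T AND T AND T).
(i) >50% out-of-jur. sales — not met.
(ii) returns current — holds.
(iii) nonprofit — met.
(b) = F AND T AND T = false.
(1) = T OR F = true.
(a) state-registered — not met.
(b) has storefront — holds.
So (2) is satisfied (F OR T).
(a) Schedule C activity — satisfied.
(b) in enterprise zone — fails.
(3) = T OR F = true.
Overall: T AND T AND T → true.

Yes — exempt.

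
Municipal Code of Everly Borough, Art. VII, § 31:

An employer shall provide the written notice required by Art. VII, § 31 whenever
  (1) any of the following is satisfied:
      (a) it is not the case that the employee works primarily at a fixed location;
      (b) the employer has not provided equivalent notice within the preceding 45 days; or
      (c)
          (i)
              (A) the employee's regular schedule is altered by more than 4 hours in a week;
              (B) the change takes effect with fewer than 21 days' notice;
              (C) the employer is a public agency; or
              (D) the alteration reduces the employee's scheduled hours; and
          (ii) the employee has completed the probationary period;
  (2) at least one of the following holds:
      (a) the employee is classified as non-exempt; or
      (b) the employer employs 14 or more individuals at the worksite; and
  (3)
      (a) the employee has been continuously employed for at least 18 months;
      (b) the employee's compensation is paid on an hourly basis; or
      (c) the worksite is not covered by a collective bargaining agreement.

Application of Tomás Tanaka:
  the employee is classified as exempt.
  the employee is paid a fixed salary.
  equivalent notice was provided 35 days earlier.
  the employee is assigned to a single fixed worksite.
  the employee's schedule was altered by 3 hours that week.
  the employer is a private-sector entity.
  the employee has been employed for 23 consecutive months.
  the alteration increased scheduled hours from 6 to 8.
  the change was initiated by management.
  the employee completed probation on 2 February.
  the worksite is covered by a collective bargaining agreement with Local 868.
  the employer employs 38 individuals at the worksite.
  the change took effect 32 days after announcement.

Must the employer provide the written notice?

(a) not (fixed location) — fails.
(b) no recent notice — not met.
(A) schedule shift > 4h — not satisfied.
(B) < 21 days' notice — not satisfied.
(C) public agency — fails.
(D) hours reduced — fails.
(i) = F OR F OR F OR F = false.
(ii) past probation — met.
(c) = F AND T = false.
So (1) is not satisfied (F OR F OR F).
(a) non-exempt — not met.
(b) ≥ 14 at site — holds.
(2) = F OR T = true.
(a) tenure ≥ 18 mo. — satisfied.
(b) hourly-paid — not met.
(c) no CBA — not satisfied.
So (3) is satisfied (T OR F OR F).
Overall: F AND T AND T → false.

No — not required.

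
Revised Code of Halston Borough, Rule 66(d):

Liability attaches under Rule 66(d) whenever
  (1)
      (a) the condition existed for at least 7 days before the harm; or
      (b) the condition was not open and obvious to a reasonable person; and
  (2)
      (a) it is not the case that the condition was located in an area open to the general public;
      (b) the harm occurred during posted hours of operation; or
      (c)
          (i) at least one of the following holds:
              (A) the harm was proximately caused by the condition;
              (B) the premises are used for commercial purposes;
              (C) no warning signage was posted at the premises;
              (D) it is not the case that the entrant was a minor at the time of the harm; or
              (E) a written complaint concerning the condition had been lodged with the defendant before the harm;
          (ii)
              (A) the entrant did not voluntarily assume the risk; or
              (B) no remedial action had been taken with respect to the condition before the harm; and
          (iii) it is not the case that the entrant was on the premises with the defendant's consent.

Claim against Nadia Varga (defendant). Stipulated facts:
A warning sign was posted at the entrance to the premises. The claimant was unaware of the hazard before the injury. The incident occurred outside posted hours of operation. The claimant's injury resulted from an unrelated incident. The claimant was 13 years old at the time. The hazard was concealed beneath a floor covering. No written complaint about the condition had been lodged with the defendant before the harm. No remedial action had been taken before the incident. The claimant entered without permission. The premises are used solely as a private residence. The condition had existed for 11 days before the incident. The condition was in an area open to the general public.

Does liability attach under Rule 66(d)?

No — not liable.

(a) condition ≥7 days old — satisfied.
(b) not open/obvious — holds.
(1) = T OR T = true.
(a) not (public area) — fails.
(b) during posted hours — not satisfied.
(A) proximate cause — not satisfied.
(B) commercial use — not satisfied.
(C) no signage posted — not met.
(D) not (entrant a minor) — fails.
(E) complaint lodged — not met.
(i) = F OR F OR F OR F OR F = false.
(A) no assumed risk — holds.
(B) no remedial action — met.
(ii) = T OR T = true.
(iii) not (consent to enter) — met.
(c) = F AND T AND T = false.
(2): F OR F OR F → false.
Overall = T AND F = false.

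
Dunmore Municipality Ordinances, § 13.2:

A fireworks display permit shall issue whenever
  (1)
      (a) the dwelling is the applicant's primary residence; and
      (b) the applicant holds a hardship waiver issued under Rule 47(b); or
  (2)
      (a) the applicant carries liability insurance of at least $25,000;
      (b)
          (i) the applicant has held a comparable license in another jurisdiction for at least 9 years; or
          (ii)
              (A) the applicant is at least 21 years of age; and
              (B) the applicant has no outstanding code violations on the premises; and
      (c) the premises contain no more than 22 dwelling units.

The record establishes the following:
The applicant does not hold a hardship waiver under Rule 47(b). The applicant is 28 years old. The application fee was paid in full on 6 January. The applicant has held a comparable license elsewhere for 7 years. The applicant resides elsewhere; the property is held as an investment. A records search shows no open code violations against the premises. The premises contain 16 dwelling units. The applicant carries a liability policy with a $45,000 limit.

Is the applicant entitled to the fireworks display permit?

(a) primary residence — not satisfied.
(b) hardship waiver — not satisfied.
So (1) is not satisfied (F AND F).
(a) insurance ≥ $25,000 — holds.
(i) prior license ≥ 9 yr — not satisfied.
(A) age ≥ 21 — satisfied.
(B) no code violations — satisfied.
(ii) = T AND T = true.
So (b) is satisfied (F OR T).
(c) ≤ 22 units — holds.
(2): T AND T AND T → true.
So Overall is satisfied (F OR T).

Yes — granted.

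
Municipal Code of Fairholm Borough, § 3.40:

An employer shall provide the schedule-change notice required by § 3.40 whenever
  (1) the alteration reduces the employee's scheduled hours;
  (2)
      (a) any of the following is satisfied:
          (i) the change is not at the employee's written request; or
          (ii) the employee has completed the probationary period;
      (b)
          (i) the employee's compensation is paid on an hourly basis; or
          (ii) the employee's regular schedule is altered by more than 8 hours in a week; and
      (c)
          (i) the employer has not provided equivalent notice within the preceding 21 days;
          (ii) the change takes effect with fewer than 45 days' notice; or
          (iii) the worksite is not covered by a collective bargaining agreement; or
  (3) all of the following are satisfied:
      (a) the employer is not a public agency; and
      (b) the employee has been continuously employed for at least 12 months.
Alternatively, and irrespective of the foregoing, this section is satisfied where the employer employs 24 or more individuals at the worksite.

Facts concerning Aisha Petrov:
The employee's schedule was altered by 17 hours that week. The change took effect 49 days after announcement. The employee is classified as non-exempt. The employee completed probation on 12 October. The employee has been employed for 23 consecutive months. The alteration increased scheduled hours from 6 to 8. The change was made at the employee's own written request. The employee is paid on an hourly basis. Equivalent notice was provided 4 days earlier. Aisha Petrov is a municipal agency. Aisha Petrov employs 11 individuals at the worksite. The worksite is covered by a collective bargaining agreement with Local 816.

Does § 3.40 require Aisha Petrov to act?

(1) hours reduced — not satisfied.
(i) not employee-requested — fails.
(ii) past probation — satisfied.
(a) = F OR T = true.
(i) hourly-paid — holds.
(ii) schedule shift > 8h — holds.
So (b) is satisfied (T OR T).
(i) no recent notice — fails.
(ii) < 45 days' notice — not satisfied.
(iii) no CBA — not satisfied.
(c): F OR F OR F → false.
(2): T AND T AND F → false.
(a) not (public agency) — fails.
(b) tenure ≥ 12 mo. — holds.
(3): F AND T → false.
Overall = F OR F OR F = false.
Exception (≥ 24 at site) — not satisfied.
Result: main false OR exception false → false.

No — not required.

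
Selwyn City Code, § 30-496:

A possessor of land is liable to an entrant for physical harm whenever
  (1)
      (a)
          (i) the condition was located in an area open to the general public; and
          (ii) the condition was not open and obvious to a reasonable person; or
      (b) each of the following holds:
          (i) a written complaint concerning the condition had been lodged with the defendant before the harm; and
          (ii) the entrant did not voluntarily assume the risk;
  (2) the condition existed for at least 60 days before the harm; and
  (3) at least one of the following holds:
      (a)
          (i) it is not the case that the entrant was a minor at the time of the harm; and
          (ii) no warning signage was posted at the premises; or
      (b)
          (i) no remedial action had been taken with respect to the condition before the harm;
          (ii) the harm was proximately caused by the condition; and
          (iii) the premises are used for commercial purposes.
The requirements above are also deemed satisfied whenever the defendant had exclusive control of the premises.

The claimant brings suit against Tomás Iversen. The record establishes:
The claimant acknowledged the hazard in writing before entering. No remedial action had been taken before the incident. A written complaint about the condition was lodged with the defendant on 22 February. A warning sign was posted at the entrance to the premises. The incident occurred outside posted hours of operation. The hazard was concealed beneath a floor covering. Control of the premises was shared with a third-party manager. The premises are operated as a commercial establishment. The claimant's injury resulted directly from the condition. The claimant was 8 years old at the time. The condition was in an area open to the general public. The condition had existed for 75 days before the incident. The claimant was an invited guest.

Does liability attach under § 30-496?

Yes — liable.

(i) public area — holds.
(ii) not open/obvious — met.
(a) = T AND T = true.
(i) complaint lodged — satisfied.
(ii) no assumed risk — fails.
(b) = T AND F = false.
(1): T OR F → true.
(2) condition ≥60 days old — satisfied.
(i) not (entrant a minor) — not met.
(ii) no signage posted — fails.
(a) = F AND F = false.
(i) no remedial action — met.
(ii) proximate cause — met.
(iii) commercial use — met.
So (b) is satisfied (T AND T AND T).
(3) = F OR T = true.
Overall = T AND T AND T = true.
Exception (exclusive control) — not satisfied.
Result: main true OR exception false → true.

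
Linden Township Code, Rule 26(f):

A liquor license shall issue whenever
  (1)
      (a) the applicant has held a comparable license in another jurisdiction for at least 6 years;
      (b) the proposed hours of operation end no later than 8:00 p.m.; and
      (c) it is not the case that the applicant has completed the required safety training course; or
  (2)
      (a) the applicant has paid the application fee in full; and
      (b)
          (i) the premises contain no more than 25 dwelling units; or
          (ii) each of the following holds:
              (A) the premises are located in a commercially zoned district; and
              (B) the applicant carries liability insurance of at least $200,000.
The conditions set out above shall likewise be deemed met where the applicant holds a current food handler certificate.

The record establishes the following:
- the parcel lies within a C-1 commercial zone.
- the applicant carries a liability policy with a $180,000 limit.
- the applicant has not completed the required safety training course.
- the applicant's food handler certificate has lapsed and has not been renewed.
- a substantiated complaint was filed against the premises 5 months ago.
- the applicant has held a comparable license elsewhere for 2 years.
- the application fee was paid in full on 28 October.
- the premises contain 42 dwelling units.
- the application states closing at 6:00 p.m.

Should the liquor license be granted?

No — denied.

(a) prior license ≥ 6 yr — not met.
(b) closes by 8 p.m. — met.
(c) not (safety training) — satisfied.
So (1) is not satisfied (F AND T AND T).
(a) fee paid — holds.
(i) ≤ 25 units — not satisfied.
(A) commercially zoned — met.
(B) insurance ≥ $200,000 — fails.
(ii) = T AND F = false.
(b): F OR F → false.
(2): T AND F → false.
Overall: F OR F → false.
Exception (food handler cert.) — not satisfied.
Result: main false OR exception false → false.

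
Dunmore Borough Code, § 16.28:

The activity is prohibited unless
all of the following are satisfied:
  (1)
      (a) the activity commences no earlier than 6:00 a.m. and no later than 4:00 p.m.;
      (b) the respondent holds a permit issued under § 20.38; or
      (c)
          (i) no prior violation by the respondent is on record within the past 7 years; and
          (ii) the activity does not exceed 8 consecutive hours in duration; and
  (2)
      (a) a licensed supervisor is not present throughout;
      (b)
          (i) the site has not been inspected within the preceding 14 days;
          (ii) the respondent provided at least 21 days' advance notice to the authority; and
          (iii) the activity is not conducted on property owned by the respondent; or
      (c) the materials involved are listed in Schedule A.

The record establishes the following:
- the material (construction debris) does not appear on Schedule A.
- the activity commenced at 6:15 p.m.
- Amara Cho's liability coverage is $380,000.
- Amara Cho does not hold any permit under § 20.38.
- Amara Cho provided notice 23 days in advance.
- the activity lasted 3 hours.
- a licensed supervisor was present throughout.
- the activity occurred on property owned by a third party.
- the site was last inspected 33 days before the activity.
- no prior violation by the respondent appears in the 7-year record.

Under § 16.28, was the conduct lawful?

(a) start within hours — not met.
(b) holds permit — not met.
(i) no prior violation — holds.
(ii) ≤ 8 hrs duration — holds.
So (c) is satisfied (T AND T).
So (1) is satisfied (F OR F OR T).
(a) not (supervisor present) — not met.
(i) not (site inspected) — holds.
(ii) ≥21 days' notice — satisfied.
(iii) not (own property) — satisfied.
(b) = T AND T AND T = true.
(c) Schedule A material — not met.
(2) = F OR T OR F = true.
Overall = T AND T = true.

Yes — lawful.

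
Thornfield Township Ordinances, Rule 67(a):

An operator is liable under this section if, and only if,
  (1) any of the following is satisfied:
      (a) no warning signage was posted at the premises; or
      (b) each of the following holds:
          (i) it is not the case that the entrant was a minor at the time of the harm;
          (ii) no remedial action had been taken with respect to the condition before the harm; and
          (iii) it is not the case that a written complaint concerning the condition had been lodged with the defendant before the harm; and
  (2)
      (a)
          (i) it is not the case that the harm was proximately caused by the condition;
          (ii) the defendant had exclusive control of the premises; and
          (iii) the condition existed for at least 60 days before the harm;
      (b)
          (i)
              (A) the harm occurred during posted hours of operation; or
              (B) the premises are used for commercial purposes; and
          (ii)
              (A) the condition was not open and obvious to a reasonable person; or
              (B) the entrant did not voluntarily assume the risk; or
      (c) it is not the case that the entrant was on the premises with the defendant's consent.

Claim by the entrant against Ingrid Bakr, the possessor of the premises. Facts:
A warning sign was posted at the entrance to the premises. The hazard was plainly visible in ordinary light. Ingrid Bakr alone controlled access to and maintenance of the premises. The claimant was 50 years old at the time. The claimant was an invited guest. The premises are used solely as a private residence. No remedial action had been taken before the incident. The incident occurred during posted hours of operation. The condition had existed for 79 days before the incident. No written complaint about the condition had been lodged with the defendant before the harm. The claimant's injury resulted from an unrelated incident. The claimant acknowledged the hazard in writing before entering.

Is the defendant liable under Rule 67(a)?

Yes — liable.

(a) no signage posted — not satisfied.
(i) not (entrant a minor) — satisfied.
(ii) no remedial action — met.
(iii) not (complaint lodged) — satisfied.
(b) = T AND T AND T = true.
So (1) is satisfied (F OR T).
(i) not (proximate cause) — met.
(ii) exclusive control — satisfied.
(iii) condition ≥60 days old — holds.
(a) = T AND T AND T = true.
(A) during posted hours — holds.
(B) commercial use — fails.
(i) = T OR F = true.
(A) not open/obvious — not satisfied.
(B) no assumed risk — not met.
So (ii) is not satisfied (F OR F).
(b): T AND F → false.
(c) not (consent to enter) — fails.
So (2) is satisfied (T OR F OR F).
Overall = T AND T = true.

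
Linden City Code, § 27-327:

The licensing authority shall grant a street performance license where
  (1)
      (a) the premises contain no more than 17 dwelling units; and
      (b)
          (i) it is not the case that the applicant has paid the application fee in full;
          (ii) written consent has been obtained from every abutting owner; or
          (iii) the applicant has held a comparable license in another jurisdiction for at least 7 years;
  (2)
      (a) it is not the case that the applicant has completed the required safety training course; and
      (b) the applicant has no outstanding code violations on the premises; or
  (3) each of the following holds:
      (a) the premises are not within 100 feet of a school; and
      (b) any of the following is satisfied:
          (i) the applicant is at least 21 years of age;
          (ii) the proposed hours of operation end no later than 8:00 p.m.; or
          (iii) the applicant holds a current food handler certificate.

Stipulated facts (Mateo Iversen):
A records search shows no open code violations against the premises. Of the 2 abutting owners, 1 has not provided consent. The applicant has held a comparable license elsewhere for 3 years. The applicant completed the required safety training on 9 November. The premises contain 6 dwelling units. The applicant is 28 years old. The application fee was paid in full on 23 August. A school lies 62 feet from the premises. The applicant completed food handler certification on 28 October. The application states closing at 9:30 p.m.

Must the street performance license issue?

No — denied.

(a) ≤ 17 units — satisfied.
(i) not (fee paid) — not satisfied.
(ii) all abutters consent — not satisfied.
(iii) prior license ≥ 7 yr — not satisfied.
(b): F OR F OR F → false.
(1) = T AND F = false.
(a) not (safety training) — not met.
(b) no code violations — satisfied.
So (2) is not satisfied (F AND T).
(a) ≥100 ft from school — fails.
(i) age ≥ 21 — met.
(ii) closes by 8 p.m. — not met.
(iii) food handler cert. — satisfied.
So (b) is satisfied (T OR F OR T).
So (3) is not satisfied (F AND T).
Overall = F OR F OR F = false.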